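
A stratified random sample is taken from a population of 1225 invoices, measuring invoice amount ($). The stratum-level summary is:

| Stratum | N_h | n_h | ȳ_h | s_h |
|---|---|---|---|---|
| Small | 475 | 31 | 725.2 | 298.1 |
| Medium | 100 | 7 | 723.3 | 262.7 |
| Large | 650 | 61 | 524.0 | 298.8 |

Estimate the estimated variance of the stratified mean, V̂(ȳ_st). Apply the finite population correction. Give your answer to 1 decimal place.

V̂(ȳ_st) ≈ 837.4

V̂(ȳ_st) = Σ W_h² (1 − n_h/N_h) s_h²/n_h, with W_h = N_h/N and N = 1225:
  stratum Small: (475/1225)²·(1 − 31/475)·298.1²/31 = 402.872
  stratum Medium: (100/1225)²·(1 − 7/100)·262.7²/7 = 61.0988
  stratum Large: (650/1225)²·(1 − 61/650)·298.8²/61 = 373.412
V̂(ȳ_st) = 837.382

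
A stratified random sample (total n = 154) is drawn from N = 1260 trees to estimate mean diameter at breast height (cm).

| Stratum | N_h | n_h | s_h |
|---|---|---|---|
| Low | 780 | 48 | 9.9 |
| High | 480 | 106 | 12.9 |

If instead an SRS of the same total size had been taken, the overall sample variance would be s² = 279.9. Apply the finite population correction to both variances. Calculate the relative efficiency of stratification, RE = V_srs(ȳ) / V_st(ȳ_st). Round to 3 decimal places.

RE ≈ 1.750

V̂(ȳ_st) = Σ W_h² (1 − n_h/N_h) s_h²/n_h, with W_h = N_h/N and N = 1260:
  stratum Low: (780/1260)²·(1 − 48/780)·9.9²/48 = 0.734334
  stratum High: (480/1260)²·(1 − 106/480)·12.9²/106 = 0.177519
V_st = 0.911853
V_srs = (1 − 154/1260)·279.9/154 = 1.59539
Relative efficiency = V_srs / V_st = 1.59539/0.911853 = 1.7496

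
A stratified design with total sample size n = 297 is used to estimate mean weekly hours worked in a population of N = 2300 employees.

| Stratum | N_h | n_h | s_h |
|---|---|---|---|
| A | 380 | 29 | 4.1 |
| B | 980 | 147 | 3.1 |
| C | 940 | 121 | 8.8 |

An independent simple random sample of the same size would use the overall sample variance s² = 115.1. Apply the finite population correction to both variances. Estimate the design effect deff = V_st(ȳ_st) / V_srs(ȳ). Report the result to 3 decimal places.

V̂(ȳ_st) = Σ W_h² (1 − n_h/N_h) s_h²/n_h, with W_h = N_h/N and N = 2300:
  stratum A: (380/2300)²·(1 − 29/380)·4.1²/29 = 0.0146152
  stratum B: (980/2300)²·(1 − 147/980)·3.1²/147 = 0.0100884
  stratum C: (940/2300)²·(1 − 121/940)·8.8²/121 = 0.09314
V_st = 0.117844
V_srs = (1 − 297/2300)·115.1/297 = 0.337499
deff = V_st / V_srs = 0.117844/0.337499 = 0.3492

deff ≈ 0.349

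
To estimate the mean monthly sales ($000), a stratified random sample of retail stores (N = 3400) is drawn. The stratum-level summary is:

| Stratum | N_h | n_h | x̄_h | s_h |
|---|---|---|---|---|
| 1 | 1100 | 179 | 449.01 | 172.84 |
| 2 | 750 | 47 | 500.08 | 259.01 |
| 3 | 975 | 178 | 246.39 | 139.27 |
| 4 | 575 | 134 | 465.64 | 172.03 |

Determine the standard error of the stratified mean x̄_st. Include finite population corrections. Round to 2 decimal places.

V̂(x̄_st) = Σ W_h² (1 − n_h/N_h) s_h²/n_h, with W_h = N_h/N and N = 3400:
  stratum 1: (1100/3400)²·(1 − 179/1100)·172.84²/179 = 14.6261
  stratum 2: (750/3400)²·(1 − 47/750)·259.01²/47 = 65.1019
  stratum 3: (975/3400)²·(1 − 178/975)·139.27²/178 = 7.32488
  stratum 4: (575/3400)²·(1 − 134/575)·172.03²/134 = 4.84454
V̂(x̄_st) = 91.8975
SE(x̄_st) = √91.8975 = 9.58632

SE(x̄_st) ≈ 9.59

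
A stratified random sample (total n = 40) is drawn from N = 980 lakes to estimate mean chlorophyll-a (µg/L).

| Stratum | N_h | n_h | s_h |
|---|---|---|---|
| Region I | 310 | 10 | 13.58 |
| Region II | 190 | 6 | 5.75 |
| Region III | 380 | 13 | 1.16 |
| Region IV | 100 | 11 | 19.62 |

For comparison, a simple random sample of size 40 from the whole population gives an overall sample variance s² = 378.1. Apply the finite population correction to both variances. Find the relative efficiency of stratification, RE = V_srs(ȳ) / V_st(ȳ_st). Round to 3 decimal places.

RE ≈ 3.898

V̂(ȳ_st) = Σ W_h² (1 − n_h/N_h) s_h²/n_h, with W_h = N_h/N and N = 980:
  stratum Region I: (310/980)²·(1 − 10/310)·13.58²/10 = 1.78579
  stratum Region II: (190/980)²·(1 − 6/190)·5.75²/6 = 0.200587
  stratum Region III: (380/980)²·(1 − 13/380)·1.16²/13 = 0.0150304
  stratum Region IV: (100/980)²·(1 − 11/100)·19.62²/11 = 0.324297
V_st = 2.3257
V_srs = (1 − 40/980)·378.1/40 = 9.06668
Relative efficiency = V_srs / V_st = 9.06668/2.3257 = 3.8985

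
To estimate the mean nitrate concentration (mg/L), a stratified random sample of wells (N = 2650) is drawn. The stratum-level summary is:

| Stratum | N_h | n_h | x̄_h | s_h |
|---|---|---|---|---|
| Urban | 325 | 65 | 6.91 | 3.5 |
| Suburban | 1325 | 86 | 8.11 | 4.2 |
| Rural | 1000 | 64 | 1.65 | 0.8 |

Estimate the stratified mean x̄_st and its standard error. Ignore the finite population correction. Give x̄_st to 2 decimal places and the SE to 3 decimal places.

x̄_st ≈ 5.53, SE ≈ 0.236

x̄_st = Σ W_h x̄_h = (325·6.91 + 1325·8.11 + 1000·1.65)/2650 = 5.52509
V̂(x̄_st) = Σ W_h² s_h²/n_h, with W_h = N_h/N and N = 2650:
  stratum Urban: (325/2650)²·3.5²/65 = 0.00283464
  stratum Suburban: (1325/2650)²·4.2²/86 = 0.0512791
  stratum Rural: (1000/2650)²·0.8²/64 = 0.00142399
V̂(x̄_st) = 0.0555377
SE(x̄_st) = √0.0555377 = 0.235664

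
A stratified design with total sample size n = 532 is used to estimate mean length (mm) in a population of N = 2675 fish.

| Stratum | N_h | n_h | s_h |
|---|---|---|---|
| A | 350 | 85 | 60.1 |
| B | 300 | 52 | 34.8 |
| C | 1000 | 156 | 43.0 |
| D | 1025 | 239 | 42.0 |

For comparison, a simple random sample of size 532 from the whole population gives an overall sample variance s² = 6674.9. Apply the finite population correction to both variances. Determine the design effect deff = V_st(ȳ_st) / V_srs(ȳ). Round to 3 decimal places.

V̂(ȳ_st) = Σ W_h² (1 − n_h/N_h) s_h²/n_h, with W_h = N_h/N and N = 2675:
  stratum A: (350/2675)²·(1 − 85/350)·60.1²/85 = 0.550803
  stratum B: (300/2675)²·(1 − 52/300)·34.8²/52 = 0.242148
  stratum C: (1000/2675)²·(1 − 156/1000)·43.0²/156 = 1.398
  stratum D: (1025/2675)²·(1 − 239/1025)·42.0²/239 = 0.830997
V_st = 3.02195
V_srs = (1 − 532/2675)·6674.9/532 = 10.0515
deff = V_st / V_srs = 3.02195/10.0515 = 0.3006

deff ≈ 0.301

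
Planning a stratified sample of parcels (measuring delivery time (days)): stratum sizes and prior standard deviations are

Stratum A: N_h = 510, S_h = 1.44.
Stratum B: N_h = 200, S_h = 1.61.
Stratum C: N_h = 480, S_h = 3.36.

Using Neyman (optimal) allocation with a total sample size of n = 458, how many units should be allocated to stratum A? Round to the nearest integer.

126

Neyman allocation: n_h = n · N_h S_h / Σ N_i S_i, with n = 458.
  stratum A: N_h·S_h = 510·1.44 = 734.40
  stratum B: N_h·S_h = 200·1.61 = 322.00
  stratum C: N_h·S_h = 480·3.36 = 1612.80
Σ N_h S_h = 2669.20
n for stratum A = 458·734.40/2669.20 = 126.013 → 126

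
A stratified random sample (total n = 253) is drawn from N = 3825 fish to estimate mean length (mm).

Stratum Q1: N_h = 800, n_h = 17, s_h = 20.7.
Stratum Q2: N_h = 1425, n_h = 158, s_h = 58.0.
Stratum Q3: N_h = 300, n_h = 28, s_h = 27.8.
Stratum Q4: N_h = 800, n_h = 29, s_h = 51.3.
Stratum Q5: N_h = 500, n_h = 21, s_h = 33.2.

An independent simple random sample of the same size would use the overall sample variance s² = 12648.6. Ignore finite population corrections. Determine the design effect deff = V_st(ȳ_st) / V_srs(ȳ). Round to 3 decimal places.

deff ≈ 0.182

V̂(ȳ_st) = Σ W_h² s_h²/n_h, with W_h = N_h/N and N = 3825:
  stratum Q1: (800/3825)²·20.7²/17 = 1.10258
  stratum Q2: (1425/3825)²·58.0²/158 = 2.95506
  stratum Q3: (300/3825)²·27.8²/28 = 0.16979
  stratum Q4: (800/3825)²·51.3²/29 = 3.96966
  stratum Q5: (500/3825)²·33.2²/21 = 0.896879
V_st = 9.09397
V_srs = s²/n = 12648.6/253 = 49.9945
deff = V_st / V_srs = 9.09397/49.9945 = 0.1819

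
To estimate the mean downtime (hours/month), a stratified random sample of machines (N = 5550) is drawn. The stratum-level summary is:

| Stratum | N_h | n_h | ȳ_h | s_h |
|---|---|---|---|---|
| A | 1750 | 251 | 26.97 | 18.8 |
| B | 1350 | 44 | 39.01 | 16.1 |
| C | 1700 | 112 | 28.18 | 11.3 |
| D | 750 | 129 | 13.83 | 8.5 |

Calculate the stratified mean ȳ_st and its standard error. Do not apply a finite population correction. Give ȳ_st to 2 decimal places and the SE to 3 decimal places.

ȳ_st = Σ W_h ȳ_h = (1750·26.97 + 1350·39.01 + 1700·28.18 + 750·13.83)/5550 = 28.49360
V̂(ȳ_st) = Σ W_h² s_h²/n_h, with W_h = N_h/N and N = 5550:
  stratum A: (1750/5550)²·18.8²/251 = 0.140001
  stratum B: (1350/5550)²·16.1²/44 = 0.348562
  stratum C: (1700/5550)²·11.3²/112 = 0.106967
  stratum D: (750/5550)²·8.5²/129 = 0.0102279
V̂(ȳ_st) = 0.605759
SE(ȳ_st) = √0.605759 = 0.778305

ȳ_st ≈ 28.49, SE ≈ 0.778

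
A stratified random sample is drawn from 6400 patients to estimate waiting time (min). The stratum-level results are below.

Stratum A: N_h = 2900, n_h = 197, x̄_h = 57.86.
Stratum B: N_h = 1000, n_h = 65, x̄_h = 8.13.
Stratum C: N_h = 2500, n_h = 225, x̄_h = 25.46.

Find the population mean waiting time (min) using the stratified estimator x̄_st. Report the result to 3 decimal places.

x̄_st ≈ 37.433

N = Σ N_h = 6400. Stratum weights W_h = N_h/N.
x̄_st = (2900·57.86 + 1000·8.13 + 2500·25.46) / 6400 = 37.43344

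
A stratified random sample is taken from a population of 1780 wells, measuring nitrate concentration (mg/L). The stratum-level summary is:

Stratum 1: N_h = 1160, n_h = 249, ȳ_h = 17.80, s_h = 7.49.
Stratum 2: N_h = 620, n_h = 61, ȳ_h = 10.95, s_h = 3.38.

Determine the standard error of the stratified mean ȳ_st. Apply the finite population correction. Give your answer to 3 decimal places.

SE(ȳ_st) ≈ 0.309

V̂(ȳ_st) = Σ W_h² (1 − n_h/N_h) s_h²/n_h, with W_h = N_h/N and N = 1780:
  stratum 1: (1160/1780)²·(1 − 249/1160)·7.49²/249 = 0.0751451
  stratum 2: (620/1780)²·(1 − 61/620)·3.38²/61 = 0.0204865
V̂(ȳ_st) = 0.0956316
SE(ȳ_st) = √0.0956316 = 0.309244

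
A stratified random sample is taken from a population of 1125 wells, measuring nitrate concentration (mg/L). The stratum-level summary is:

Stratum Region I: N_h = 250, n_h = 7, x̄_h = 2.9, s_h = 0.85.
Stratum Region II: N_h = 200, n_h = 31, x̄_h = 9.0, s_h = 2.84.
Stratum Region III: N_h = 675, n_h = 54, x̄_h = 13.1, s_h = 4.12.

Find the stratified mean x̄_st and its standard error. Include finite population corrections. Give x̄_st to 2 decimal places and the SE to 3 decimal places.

x̄_st = Σ W_h x̄_h = (250·2.9 + 200·9.0 + 675·13.1)/1125 = 10.10444
V̂(x̄_st) = Σ W_h² (1 − n_h/N_h) s_h²/n_h, with W_h = N_h/N and N = 1125:
  stratum Region I: (250/1125)²·(1 − 7/250)·0.85²/7 = 0.00495429
  stratum Region II: (200/1125)²·(1 − 31/200)·2.84²/31 = 0.00694843
  stratum Region III: (675/1125)²·(1 − 54/675)·4.12²/54 = 0.10411
V̂(x̄_st) = 0.116012
SE(x̄_st) = √0.116012 = 0.340606

x̄_st ≈ 10.10, SE ≈ 0.341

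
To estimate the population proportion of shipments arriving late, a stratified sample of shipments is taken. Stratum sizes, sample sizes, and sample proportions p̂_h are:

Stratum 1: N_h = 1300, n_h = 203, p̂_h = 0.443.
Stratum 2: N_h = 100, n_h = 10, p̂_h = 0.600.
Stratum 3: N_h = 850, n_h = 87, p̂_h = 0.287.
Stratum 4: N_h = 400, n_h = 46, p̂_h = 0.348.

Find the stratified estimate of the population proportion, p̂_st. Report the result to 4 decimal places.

p̂_st ≈ 0.3845

N = 2650; stratum weights W_h = N_h/N.
p̂_st = Σ W_h p̂_h = (1300·0.443 + 100·0.600 + 850·0.287 + 400·0.348)/2650 = 0.38455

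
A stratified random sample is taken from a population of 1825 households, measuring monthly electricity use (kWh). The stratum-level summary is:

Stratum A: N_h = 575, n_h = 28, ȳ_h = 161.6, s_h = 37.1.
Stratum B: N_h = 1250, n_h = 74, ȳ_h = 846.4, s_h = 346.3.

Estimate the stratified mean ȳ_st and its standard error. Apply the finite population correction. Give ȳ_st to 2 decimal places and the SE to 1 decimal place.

ȳ_st = Σ W_h ȳ_h = (575·161.6 + 1250·846.4)/1825 = 630.64110
V̂(ȳ_st) = Σ W_h² (1 − n_h/N_h) s_h²/n_h, with W_h = N_h/N and N = 1825:
  stratum A: (575/1825)²·(1 − 28/575)·37.1²/28 = 4.64215
  stratum B: (1250/1825)²·(1 − 74/1250)·346.3²/74 = 715.262
V̂(ȳ_st) = 719.904
SE(ȳ_st) = √719.904 = 26.831

ȳ_st ≈ 630.64, SE ≈ 26.8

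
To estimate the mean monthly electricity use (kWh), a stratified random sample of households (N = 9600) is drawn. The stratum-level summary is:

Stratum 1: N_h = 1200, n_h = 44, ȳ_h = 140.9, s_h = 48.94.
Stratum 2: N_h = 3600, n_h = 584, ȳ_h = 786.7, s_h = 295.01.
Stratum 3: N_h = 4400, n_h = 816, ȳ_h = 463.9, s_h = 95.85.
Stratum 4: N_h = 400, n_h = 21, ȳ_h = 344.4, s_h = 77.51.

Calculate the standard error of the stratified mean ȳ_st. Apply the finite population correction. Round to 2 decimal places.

V̂(ȳ_st) = Σ W_h² (1 − n_h/N_h) s_h²/n_h, with W_h = N_h/N and N = 9600:
  stratum 1: (1200/9600)²·(1 − 44/1200)·48.94²/44 = 0.819355
  stratum 2: (3600/9600)²·(1 − 584/3600)·295.01²/584 = 17.5571
  stratum 3: (4400/9600)²·(1 − 816/4400)·95.85²/816 = 1.92651
  stratum 4: (400/9600)²·(1 − 21/400)·77.51²/21 = 0.470601
V̂(ȳ_st) = 20.7735
SE(ȳ_st) = √20.7735 = 4.5578

SE(ȳ_st) ≈ 4.56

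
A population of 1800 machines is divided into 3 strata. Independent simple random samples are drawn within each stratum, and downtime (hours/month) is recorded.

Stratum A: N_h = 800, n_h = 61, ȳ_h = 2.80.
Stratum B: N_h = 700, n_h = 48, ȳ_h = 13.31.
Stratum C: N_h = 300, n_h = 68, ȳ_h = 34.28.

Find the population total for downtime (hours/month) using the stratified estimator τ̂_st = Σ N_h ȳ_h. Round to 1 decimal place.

τ̂_st = Σ N_h ȳ_h = 800·2.80 + 700·13.31 + 300·34.28 = 21841.0

τ̂_st ≈ 21841.0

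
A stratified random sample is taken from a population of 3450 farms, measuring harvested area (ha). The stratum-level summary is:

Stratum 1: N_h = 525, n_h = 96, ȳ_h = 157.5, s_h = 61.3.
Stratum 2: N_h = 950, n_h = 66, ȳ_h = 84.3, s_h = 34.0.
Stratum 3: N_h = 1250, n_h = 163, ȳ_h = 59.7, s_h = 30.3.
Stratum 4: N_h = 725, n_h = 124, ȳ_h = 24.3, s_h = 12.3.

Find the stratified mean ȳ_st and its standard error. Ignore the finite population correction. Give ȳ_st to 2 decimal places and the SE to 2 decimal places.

ȳ_st ≈ 73.92, SE ≈ 1.74

ȳ_st = Σ W_h ȳ_h = (525·157.5 + 950·84.3 + 1250·59.7 + 725·24.3)/3450 = 73.91739
V̂(ȳ_st) = Σ W_h² s_h²/n_h, with W_h = N_h/N and N = 3450:
  stratum 1: (525/3450)²·61.3²/96 = 0.906421
  stratum 2: (950/3450)²·34.0²/66 = 1.32808
  stratum 3: (1250/3450)²·30.3²/163 = 0.7394
  stratum 4: (725/3450)²·12.3²/124 = 0.0538798
V̂(ȳ_st) = 3.02778
SE(ȳ_st) = √3.02778 = 1.74005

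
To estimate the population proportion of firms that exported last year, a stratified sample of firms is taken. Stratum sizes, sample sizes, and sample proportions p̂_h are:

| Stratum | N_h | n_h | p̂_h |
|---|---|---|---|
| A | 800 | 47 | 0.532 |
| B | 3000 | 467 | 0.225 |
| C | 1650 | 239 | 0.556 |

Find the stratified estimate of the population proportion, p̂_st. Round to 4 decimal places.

p̂_st ≈ 0.3703

N = 5450; stratum weights W_h = N_h/N.
p̂_st = Σ W_h p̂_h = (800·0.532 + 3000·0.225 + 1650·0.556)/5450 = 0.37028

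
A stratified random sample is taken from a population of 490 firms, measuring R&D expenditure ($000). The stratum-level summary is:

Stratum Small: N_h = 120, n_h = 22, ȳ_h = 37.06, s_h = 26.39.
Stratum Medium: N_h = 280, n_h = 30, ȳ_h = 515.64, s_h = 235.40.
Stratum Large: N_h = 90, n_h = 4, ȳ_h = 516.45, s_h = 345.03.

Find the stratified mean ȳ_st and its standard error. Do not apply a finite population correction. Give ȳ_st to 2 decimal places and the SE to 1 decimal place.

ȳ_st = Σ W_h ȳ_h = (120·37.06 + 280·515.64 + 90·516.45)/490 = 398.58551
V̂(ȳ_st) = Σ W_h² s_h²/n_h, with W_h = N_h/N and N = 490:
  stratum Small: (120/490)²·26.39²/22 = 1.89857
  stratum Medium: (280/490)²·235.40²/30 = 603.136
  stratum Large: (90/490)²·345.03²/4 = 1004.03
V̂(ȳ_st) = 1609.06
SE(ȳ_st) = √1609.06 = 40.1131

ȳ_st ≈ 398.59, SE ≈ 40.1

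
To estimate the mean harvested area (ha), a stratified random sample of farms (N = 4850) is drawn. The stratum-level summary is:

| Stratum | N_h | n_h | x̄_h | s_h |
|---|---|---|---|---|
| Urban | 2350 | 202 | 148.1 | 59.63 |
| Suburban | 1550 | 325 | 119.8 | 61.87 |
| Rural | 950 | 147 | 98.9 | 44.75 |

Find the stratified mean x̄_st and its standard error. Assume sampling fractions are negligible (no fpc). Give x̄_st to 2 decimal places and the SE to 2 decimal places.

x̄_st = Σ W_h x̄_h = (2350·148.1 + 1550·119.8 + 950·98.9)/4850 = 129.41856
V̂(x̄_st) = Σ W_h² s_h²/n_h, with W_h = N_h/N and N = 4850:
  stratum Urban: (2350/4850)²·59.63²/202 = 4.13267
  stratum Suburban: (1550/4850)²·61.87²/325 = 1.20298
  stratum Rural: (950/4850)²·44.75²/147 = 0.522676
V̂(x̄_st) = 5.85832
SE(x̄_st) = √5.85832 = 2.4204

x̄_st ≈ 129.42, SE ≈ 2.42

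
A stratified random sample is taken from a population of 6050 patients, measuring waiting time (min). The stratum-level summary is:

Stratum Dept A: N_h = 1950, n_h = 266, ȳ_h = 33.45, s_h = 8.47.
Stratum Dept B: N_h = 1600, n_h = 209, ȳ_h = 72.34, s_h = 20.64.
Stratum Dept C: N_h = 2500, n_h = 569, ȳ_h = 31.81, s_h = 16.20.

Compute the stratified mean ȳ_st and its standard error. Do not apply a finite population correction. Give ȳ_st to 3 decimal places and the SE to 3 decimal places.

ȳ_st = Σ W_h ȳ_h = (1950·33.45 + 1600·72.34 + 2500·31.81)/6050 = 43.05727
V̂(ȳ_st) = Σ W_h² s_h²/n_h, with W_h = N_h/N and N = 6050:
  stratum Dept A: (1950/6050)²·8.47²/266 = 0.0280184
  stratum Dept B: (1600/6050)²·20.64²/209 = 0.142562
  stratum Dept C: (2500/6050)²·16.20²/569 = 0.0787566
V̂(ȳ_st) = 0.249337
SE(ȳ_st) = √0.249337 = 0.499336

ȳ_st ≈ 43.057, SE ≈ 0.499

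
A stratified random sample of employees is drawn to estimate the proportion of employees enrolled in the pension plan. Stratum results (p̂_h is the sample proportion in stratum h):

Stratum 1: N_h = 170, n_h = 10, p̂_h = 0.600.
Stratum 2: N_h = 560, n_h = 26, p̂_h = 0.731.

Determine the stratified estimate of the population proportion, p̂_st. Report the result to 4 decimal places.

p̂_st ≈ 0.7005

N = 730; stratum weights W_h = N_h/N.
p̂_st = Σ W_h p̂_h = (170·0.600 + 560·0.731)/730 = 0.70049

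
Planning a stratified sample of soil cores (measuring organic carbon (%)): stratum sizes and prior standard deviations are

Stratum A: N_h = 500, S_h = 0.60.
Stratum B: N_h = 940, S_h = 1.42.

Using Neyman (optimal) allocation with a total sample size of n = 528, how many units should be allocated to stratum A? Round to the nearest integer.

Neyman allocation: n_h = n · N_h S_h / Σ N_i S_i, with n = 528.
  stratum A: N_h·S_h = 500·0.60 = 300.00
  stratum B: N_h·S_h = 940·1.42 = 1334.80
Σ N_h S_h = 1634.80
n for stratum A = 528·300.00/1634.80 = 96.893 → 97

97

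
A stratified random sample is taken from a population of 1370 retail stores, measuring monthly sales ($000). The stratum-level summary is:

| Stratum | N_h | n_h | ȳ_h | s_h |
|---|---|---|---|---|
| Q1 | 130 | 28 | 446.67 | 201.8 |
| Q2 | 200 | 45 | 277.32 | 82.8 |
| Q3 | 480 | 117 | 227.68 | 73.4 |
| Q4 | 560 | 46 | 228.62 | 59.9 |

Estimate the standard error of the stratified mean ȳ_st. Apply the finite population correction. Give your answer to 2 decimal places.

V̂(ȳ_st) = Σ W_h² (1 − n_h/N_h) s_h²/n_h, with W_h = N_h/N and N = 1370:
  stratum Q1: (130/1370)²·(1 − 28/130)·201.8²/28 = 10.2751
  stratum Q2: (200/1370)²·(1 − 45/200)·82.8²/45 = 2.51634
  stratum Q3: (480/1370)²·(1 − 117/480)·73.4²/117 = 4.27477
  stratum Q4: (560/1370)²·(1 − 46/560)·59.9²/46 = 11.9621
V̂(ȳ_st) = 29.0283
SE(ȳ_st) = √29.0283 = 5.38779

SE(ȳ_st) ≈ 5.39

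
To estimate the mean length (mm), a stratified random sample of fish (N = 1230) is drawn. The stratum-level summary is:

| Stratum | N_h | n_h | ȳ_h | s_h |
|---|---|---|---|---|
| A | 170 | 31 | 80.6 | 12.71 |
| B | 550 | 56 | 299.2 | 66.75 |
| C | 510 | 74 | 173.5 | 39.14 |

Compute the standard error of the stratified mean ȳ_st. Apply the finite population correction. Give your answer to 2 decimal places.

V̂(ȳ_st) = Σ W_h² (1 − n_h/N_h) s_h²/n_h, with W_h = N_h/N and N = 1230:
  stratum A: (170/1230)²·(1 − 31/170)·12.71²/31 = 0.0813922
  stratum B: (550/1230)²·(1 − 56/550)·66.75²/56 = 14.2887
  stratum C: (510/1230)²·(1 − 74/510)·39.14²/74 = 3.04268
V̂(ȳ_st) = 17.4128
SE(ȳ_st) = √17.4128 = 4.17287

SE(ȳ_st) ≈ 4.17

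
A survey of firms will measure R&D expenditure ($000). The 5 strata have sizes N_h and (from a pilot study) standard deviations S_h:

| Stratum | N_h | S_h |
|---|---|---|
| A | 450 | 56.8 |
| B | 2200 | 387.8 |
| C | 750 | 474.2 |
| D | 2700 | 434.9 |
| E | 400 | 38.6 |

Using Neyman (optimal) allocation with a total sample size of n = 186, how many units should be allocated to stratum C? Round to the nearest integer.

Neyman allocation: n_h = n · N_h S_h / Σ N_i S_i, with n = 186.
  stratum A: N_h·S_h = 450·56.8 = 25560.00
  stratum B: N_h·S_h = 2200·387.8 = 853160.00
  stratum C: N_h·S_h = 750·474.2 = 355650.00
  stratum D: N_h·S_h = 2700·434.9 = 1174230.00
  stratum E: N_h·S_h = 400·38.6 = 15440.00
Σ N_h S_h = 2424040.00
n for stratum C = 186·355650.00/2424040.00 = 27.290 → 27

27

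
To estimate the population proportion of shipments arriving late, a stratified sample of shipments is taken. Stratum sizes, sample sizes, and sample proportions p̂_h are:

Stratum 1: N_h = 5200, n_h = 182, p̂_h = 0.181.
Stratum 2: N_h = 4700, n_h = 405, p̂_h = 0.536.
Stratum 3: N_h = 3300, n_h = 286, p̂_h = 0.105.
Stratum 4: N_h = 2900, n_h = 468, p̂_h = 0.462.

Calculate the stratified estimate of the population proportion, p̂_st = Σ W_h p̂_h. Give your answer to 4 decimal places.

N = 16100; stratum weights W_h = N_h/N.
p̂_st = Σ W_h p̂_h = (5200·0.181 + 4700·0.536 + 3300·0.105 + 2900·0.462)/16100 = 0.31967

p̂_st ≈ 0.3197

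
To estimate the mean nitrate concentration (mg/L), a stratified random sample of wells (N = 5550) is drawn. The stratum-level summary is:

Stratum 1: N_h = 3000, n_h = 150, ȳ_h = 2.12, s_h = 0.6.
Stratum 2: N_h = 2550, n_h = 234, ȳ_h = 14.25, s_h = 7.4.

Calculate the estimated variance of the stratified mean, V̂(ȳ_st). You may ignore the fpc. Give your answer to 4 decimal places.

V̂(ȳ_st) = Σ W_h² s_h²/n_h, with W_h = N_h/N and N = 5550:
  stratum 1: (3000/5550)²·0.6²/150 = 0.000701242
  stratum 2: (2550/5550)²·7.4²/234 = 0.0494017
V̂(ȳ_st) = 0.050103

V̂(ȳ_st) ≈ 0.0501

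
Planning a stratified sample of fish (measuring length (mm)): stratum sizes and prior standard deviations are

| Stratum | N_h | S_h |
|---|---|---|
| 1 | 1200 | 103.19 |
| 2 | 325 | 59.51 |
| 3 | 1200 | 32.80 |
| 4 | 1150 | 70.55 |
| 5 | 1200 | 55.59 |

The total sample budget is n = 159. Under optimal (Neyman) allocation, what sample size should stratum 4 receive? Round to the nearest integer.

39

Neyman allocation: n_h = n · N_h S_h / Σ N_i S_i, with n = 159.
  stratum 1: N_h·S_h = 1200·103.19 = 123828.00
  stratum 2: N_h·S_h = 325·59.51 = 19340.75
  stratum 3: N_h·S_h = 1200·32.80 = 39360.00
  stratum 4: N_h·S_h = 1150·70.55 = 81132.50
  stratum 5: N_h·S_h = 1200·55.59 = 66708.00
Σ N_h S_h = 330369.25
n for stratum 4 = 159·81132.50/330369.25 = 39.047 → 39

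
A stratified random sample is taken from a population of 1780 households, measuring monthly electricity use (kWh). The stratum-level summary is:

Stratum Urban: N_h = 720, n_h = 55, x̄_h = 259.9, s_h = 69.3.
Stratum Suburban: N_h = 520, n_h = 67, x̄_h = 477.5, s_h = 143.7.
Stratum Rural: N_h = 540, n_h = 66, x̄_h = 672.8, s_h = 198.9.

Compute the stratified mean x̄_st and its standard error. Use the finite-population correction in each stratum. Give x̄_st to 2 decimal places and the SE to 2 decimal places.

x̄_st = Σ W_h x̄_h = (720·259.9 + 520·477.5 + 540·672.8)/1780 = 448.73034
V̂(x̄_st) = Σ W_h² (1 − n_h/N_h) s_h²/n_h, with W_h = N_h/N and N = 1780:
  stratum Urban: (720/1780)²·(1 − 55/720)·69.3²/55 = 13.1953
  stratum Suburban: (520/1780)²·(1 − 67/520)·143.7²/67 = 22.914
  stratum Rural: (540/1780)²·(1 − 66/540)·198.9²/66 = 48.4237
V̂(x̄_st) = 84.5329
SE(x̄_st) = √84.5329 = 9.19418

x̄_st ≈ 448.73, SE ≈ 9.19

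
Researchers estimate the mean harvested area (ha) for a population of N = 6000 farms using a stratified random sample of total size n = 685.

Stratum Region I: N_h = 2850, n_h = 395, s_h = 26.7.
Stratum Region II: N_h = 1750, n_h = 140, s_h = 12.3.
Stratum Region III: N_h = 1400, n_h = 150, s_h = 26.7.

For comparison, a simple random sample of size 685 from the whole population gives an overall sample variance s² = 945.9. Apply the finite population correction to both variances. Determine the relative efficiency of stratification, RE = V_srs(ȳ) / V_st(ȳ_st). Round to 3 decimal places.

RE ≈ 1.836

V̂(ȳ_st) = Σ W_h² (1 − n_h/N_h) s_h²/n_h, with W_h = N_h/N and N = 6000:
  stratum Region I: (2850/6000)²·(1 − 395/2850)·26.7²/395 = 0.350767
  stratum Region II: (1750/6000)²·(1 − 140/1750)·12.3²/140 = 0.0845753
  stratum Region III: (1400/6000)²·(1 − 150/1400)·26.7²/150 = 0.231029
V_st = 0.666372
V_srs = (1 − 685/6000)·945.9/685 = 1.22323
Relative efficiency = V_srs / V_st = 1.22323/0.666372 = 1.8357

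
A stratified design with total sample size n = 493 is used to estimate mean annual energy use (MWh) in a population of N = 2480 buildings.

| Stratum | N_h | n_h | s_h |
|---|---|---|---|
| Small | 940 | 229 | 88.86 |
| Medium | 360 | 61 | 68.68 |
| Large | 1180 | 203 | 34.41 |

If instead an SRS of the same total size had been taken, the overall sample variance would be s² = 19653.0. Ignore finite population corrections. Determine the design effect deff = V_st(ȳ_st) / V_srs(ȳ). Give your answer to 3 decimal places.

deff ≈ 0.198

V̂(ȳ_st) = Σ W_h² s_h²/n_h, with W_h = N_h/N and N = 2480:
  stratum Small: (940/2480)²·88.86²/229 = 4.9537
  stratum Medium: (360/2480)²·68.68²/61 = 1.62942
  stratum Large: (1180/2480)²·34.41²/203 = 1.32049
V_st = 7.9036
V_srs = s²/n = 19653.0/493 = 39.8641
deff = V_st / V_srs = 7.9036/39.8641 = 0.1983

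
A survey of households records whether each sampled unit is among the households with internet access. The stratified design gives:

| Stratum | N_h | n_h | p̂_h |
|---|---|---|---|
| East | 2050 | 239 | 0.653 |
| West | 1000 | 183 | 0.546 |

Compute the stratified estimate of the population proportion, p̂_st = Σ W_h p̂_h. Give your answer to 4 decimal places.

N = 3050; stratum weights W_h = N_h/N.
p̂_st = Σ W_h p̂_h = (2050·0.653 + 1000·0.546)/3050 = 0.61792

p̂_st ≈ 0.6179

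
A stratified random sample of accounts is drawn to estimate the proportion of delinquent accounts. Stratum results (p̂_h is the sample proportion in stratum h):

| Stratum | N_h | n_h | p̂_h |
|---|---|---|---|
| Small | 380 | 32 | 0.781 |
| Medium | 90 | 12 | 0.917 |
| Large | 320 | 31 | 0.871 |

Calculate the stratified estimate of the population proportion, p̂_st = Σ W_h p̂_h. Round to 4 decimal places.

N = 790; stratum weights W_h = N_h/N.
p̂_st = Σ W_h p̂_h = (380·0.781 + 90·0.917 + 320·0.871)/790 = 0.83295

p̂_st ≈ 0.8329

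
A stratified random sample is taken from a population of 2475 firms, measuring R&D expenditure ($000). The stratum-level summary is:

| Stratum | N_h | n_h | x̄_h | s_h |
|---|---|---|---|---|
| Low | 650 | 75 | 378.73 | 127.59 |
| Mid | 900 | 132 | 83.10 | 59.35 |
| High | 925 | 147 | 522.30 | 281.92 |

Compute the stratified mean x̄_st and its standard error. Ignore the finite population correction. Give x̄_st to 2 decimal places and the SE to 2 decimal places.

x̄_st = Σ W_h x̄_h = (650·378.73 + 900·83.10 + 925·522.30)/2475 = 324.88566
V̂(x̄_st) = Σ W_h² s_h²/n_h, with W_h = N_h/N and N = 2475:
  stratum Low: (650/2475)²·127.59²/75 = 14.9709
  stratum Mid: (900/2475)²·59.35²/132 = 3.5286
  stratum High: (925/2475)²·281.92²/147 = 75.521
V̂(x̄_st) = 94.0205
SE(x̄_st) = √94.0205 = 9.69642

x̄_st ≈ 324.89, SE ≈ 9.70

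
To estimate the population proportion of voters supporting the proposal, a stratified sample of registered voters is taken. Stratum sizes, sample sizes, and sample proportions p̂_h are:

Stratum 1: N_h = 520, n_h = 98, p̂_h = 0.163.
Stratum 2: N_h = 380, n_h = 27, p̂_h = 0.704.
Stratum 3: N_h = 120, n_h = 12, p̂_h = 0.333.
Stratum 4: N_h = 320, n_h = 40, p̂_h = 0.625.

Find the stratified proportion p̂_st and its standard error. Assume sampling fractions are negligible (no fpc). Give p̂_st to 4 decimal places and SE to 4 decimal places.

N = 1340; stratum weights W_h = N_h/N.
p̂_st = Σ W_h p̂_h = (520·0.163 + 380·0.704 + 120·0.333 + 320·0.625)/1340 = 0.44197
V̂(p̂_st) = Σ W_h² p̂_h(1−p̂_h)/(n_h−1):
  stratum 1: (520/1340)²·0.163·0.837/97 = 0.000211806
  stratum 2: (380/1340)²·0.704·0.296/26 = 0.000644538
  stratum 3: (120/1340)²·0.333·0.667/11 = 0.000161931
  stratum 4: (320/1340)²·0.625·0.375/39 = 0.000342718
V̂(p̂_st) = 0.00136099; SE = √V̂ = 0.0368916

p̂_st ≈ 0.4420, SE ≈ 0.0369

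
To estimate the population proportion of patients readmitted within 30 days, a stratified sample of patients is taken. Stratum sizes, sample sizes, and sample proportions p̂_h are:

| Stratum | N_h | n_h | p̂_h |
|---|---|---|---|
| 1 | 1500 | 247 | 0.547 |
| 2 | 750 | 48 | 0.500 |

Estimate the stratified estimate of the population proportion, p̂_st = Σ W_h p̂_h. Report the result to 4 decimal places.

N = 2250; stratum weights W_h = N_h/N.
p̂_st = Σ W_h p̂_h = (1500·0.547 + 750·0.500)/2250 = 0.53133

p̂_st ≈ 0.5313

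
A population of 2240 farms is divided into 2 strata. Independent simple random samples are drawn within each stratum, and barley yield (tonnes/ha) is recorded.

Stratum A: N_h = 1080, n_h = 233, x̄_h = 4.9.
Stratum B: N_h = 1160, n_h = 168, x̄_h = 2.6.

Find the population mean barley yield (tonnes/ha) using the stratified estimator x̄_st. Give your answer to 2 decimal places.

N = Σ N_h = 2240. Stratum weights W_h = N_h/N.
x̄_st = (1080·4.9 + 1160·2.6) / 2240 = 3.7089

x̄_st ≈ 3.71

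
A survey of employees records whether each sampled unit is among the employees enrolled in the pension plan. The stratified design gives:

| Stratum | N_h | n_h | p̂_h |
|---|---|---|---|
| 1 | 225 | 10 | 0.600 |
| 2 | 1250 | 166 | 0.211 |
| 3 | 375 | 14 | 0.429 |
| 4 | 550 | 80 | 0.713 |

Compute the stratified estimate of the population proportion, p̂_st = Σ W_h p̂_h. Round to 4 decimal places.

p̂_st ≈ 0.3966

N = 2400; stratum weights W_h = N_h/N.
p̂_st = Σ W_h p̂_h = (225·0.600 + 1250·0.211 + 375·0.429 + 550·0.713)/2400 = 0.39657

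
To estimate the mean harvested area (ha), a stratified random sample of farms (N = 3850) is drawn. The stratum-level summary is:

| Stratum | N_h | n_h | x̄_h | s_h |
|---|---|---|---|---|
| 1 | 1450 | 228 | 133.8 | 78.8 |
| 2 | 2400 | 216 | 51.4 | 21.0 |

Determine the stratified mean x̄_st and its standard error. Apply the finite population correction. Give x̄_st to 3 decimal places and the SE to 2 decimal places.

x̄_st = Σ W_h x̄_h = (1450·133.8 + 2400·51.4)/3850 = 82.43377
V̂(x̄_st) = Σ W_h² (1 − n_h/N_h) s_h²/n_h, with W_h = N_h/N and N = 3850:
  stratum 1: (1450/3850)²·(1 − 228/1450)·78.8²/228 = 3.25563
  stratum 2: (2400/3850)²·(1 − 216/2400)·21.0²/216 = 0.721983
V̂(x̄_st) = 3.97762
SE(x̄_st) = √3.97762 = 1.9944

x̄_st ≈ 82.434, SE ≈ 1.99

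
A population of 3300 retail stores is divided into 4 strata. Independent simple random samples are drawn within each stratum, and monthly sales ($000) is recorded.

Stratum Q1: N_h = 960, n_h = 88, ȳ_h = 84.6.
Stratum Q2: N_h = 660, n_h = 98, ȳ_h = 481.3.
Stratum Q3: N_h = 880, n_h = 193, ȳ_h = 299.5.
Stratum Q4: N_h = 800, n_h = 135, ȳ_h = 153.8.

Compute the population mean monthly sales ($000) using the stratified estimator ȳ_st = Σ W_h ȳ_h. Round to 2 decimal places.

N = Σ N_h = 3300. Stratum weights W_h = N_h/N.
ȳ_st = (960·84.6 + 660·481.3 + 880·299.5 + 800·153.8) / 3300 = 238.0224

ȳ_st ≈ 238.02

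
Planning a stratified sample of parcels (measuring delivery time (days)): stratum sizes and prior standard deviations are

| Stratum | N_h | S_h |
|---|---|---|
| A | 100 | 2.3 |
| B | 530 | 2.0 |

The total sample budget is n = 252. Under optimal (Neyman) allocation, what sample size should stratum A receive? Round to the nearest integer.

45

Neyman allocation: n_h = n · N_h S_h / Σ N_i S_i, with n = 252.
  stratum A: N_h·S_h = 100·2.3 = 230.00
  stratum B: N_h·S_h = 530·2.0 = 1060.00
Σ N_h S_h = 1290.00
n for stratum A = 252·230.00/1290.00 = 44.930 → 45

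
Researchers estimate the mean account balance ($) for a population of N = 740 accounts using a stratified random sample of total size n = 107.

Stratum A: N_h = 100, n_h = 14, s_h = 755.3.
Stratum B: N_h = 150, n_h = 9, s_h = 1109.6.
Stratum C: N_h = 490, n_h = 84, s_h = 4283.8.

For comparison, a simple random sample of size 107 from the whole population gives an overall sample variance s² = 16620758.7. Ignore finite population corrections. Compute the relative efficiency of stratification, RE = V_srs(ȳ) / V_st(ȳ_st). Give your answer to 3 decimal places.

V̂(ȳ_st) = Σ W_h² s_h²/n_h, with W_h = N_h/N and N = 740:
  stratum A: (100/740)²·755.3²/14 = 744.128
  stratum B: (150/740)²·1109.6²/9 = 5620.95
  stratum C: (490/740)²·4283.8²/84 = 95787.3
V_st = 102152
V_srs = s²/n = 16620758.7/107 = 155334
Relative efficiency = V_srs / V_st = 155334/102152 = 1.5206

RE ≈ 1.521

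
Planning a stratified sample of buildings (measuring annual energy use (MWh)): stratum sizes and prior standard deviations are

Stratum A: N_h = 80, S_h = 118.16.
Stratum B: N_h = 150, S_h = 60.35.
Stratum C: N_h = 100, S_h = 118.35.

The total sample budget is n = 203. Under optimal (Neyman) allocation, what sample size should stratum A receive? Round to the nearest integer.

63

Neyman allocation: n_h = n · N_h S_h / Σ N_i S_i, with n = 203.
  stratum A: N_h·S_h = 80·118.16 = 9452.80
  stratum B: N_h·S_h = 150·60.35 = 9052.50
  stratum C: N_h·S_h = 100·118.35 = 11835.00
Σ N_h S_h = 30340.30
n for stratum A = 203·9452.80/30340.30 = 63.247 → 63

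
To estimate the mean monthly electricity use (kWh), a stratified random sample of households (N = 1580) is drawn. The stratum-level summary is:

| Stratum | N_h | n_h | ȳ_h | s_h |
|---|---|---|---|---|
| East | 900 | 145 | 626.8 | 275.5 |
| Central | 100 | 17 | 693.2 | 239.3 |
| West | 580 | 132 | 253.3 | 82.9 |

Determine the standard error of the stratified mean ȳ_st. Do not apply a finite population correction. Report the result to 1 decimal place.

SE(ȳ_st) ≈ 13.8

V̂(ȳ_st) = Σ W_h² s_h²/n_h, with W_h = N_h/N and N = 1580:
  stratum East: (900/1580)²·275.5²/145 = 169.842
  stratum Central: (100/1580)²·239.3²/17 = 13.4934
  stratum West: (580/1580)²·82.9²/132 = 7.0158
V̂(ȳ_st) = 190.352
SE(ȳ_st) = √190.352 = 13.7968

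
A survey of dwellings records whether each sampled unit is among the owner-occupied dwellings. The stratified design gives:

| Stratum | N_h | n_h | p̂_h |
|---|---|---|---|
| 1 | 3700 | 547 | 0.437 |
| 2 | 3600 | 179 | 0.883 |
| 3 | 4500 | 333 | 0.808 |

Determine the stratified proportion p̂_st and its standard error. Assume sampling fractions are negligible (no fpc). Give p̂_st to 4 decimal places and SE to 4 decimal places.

p̂_st ≈ 0.7146, SE ≈ 0.0129

N = 11800; stratum weights W_h = N_h/N.
p̂_st = Σ W_h p̂_h = (3700·0.437 + 3600·0.883 + 4500·0.808)/11800 = 0.71455
V̂(p̂_st) = Σ W_h² p̂_h(1−p̂_h)/(n_h−1):
  stratum 1: (3700/11800)²·0.437·0.563/546 = 4.43034e-05
  stratum 2: (3600/11800)²·0.883·0.117/178 = 5.40216e-05
  stratum 3: (4500/11800)²·0.808·0.192/332 = 6.79572e-05
V̂(p̂_st) = 0.000166282; SE = √V̂ = 0.012895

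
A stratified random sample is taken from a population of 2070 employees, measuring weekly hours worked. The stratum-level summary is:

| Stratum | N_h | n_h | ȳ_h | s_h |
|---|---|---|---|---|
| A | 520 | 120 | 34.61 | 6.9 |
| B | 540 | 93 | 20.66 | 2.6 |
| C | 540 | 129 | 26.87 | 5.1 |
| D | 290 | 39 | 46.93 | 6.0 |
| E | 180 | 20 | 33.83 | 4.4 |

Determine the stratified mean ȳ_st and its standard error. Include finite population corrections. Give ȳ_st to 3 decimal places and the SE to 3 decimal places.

ȳ_st = Σ W_h ȳ_h = (520·34.61 + 540·20.66 + 540·26.87 + 290·46.93 + 180·33.83)/2070 = 30.60990
V̂(ȳ_st) = Σ W_h² (1 − n_h/N_h) s_h²/n_h, with W_h = N_h/N and N = 2070:
  stratum A: (520/2070)²·(1 − 120/520)·6.9²/120 = 0.0192593
  stratum B: (540/2070)²·(1 − 93/540)·2.6²/93 = 0.00409472
  stratum C: (540/2070)²·(1 − 129/540)·5.1²/129 = 0.0104435
  stratum D: (290/2070)²·(1 − 39/290)·6.0²/39 = 0.0156808
  stratum E: (180/2070)²·(1 − 20/180)·4.4²/20 = 0.0065062
V̂(ȳ_st) = 0.0559845
SE(ȳ_st) = √0.0559845 = 0.23661

ȳ_st ≈ 30.610, SE ≈ 0.237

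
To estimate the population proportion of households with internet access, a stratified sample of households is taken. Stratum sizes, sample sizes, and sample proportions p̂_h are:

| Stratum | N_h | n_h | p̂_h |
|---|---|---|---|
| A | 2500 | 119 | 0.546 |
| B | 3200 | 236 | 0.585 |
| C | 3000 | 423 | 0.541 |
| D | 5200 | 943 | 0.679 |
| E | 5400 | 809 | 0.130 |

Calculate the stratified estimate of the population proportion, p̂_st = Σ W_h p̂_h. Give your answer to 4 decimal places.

N = 19300; stratum weights W_h = N_h/N.
p̂_st = Σ W_h p̂_h = (2500·0.546 + 3200·0.585 + 3000·0.541 + 5200·0.679 + 5400·0.130)/19300 = 0.47113

p̂_st ≈ 0.4711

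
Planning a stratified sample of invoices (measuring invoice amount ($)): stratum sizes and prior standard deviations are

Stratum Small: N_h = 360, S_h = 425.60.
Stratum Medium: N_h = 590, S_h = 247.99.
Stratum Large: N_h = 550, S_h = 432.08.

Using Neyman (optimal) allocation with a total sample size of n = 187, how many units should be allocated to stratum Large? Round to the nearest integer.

Neyman allocation: n_h = n · N_h S_h / Σ N_i S_i, with n = 187.
  stratum Small: N_h·S_h = 360·425.60 = 153216.00
  stratum Medium: N_h·S_h = 590·247.99 = 146314.10
  stratum Large: N_h·S_h = 550·432.08 = 237644.00
Σ N_h S_h = 537174.10
n for stratum Large = 187·237644.00/537174.10 = 82.728 → 83

83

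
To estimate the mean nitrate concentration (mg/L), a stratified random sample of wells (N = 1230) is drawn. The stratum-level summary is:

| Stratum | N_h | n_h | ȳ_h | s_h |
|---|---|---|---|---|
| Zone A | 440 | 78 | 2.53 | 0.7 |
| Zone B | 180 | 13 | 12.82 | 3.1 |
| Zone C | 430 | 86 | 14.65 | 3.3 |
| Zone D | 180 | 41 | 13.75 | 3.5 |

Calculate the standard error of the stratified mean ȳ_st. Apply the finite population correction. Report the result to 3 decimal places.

SE(ȳ_st) ≈ 0.181

V̂(ȳ_st) = Σ W_h² (1 − n_h/N_h) s_h²/n_h, with W_h = N_h/N and N = 1230:
  stratum Zone A: (440/1230)²·(1 − 78/440)·0.7²/78 = 0.000661382
  stratum Zone B: (180/1230)²·(1 − 13/180)·3.1²/13 = 0.0146879
  stratum Zone C: (430/1230)²·(1 − 86/430)·3.3²/86 = 0.0123807
  stratum Zone D: (180/1230)²·(1 − 41/180)·3.5²/41 = 0.00494116
V̂(ȳ_st) = 0.0326711
SE(ȳ_st) = √0.0326711 = 0.180752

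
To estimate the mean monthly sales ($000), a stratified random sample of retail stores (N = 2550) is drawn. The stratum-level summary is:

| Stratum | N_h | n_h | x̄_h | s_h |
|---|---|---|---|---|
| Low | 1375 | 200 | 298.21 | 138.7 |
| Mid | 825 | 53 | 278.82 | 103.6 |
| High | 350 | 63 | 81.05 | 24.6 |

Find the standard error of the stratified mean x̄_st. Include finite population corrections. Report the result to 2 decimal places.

SE(x̄_st) ≈ 6.62

V̂(x̄_st) = Σ W_h² (1 − n_h/N_h) s_h²/n_h, with W_h = N_h/N and N = 2550:
  stratum Low: (1375/2550)²·(1 − 200/1375)·138.7²/200 = 23.8992
  stratum Mid: (825/2550)²·(1 − 53/825)·103.6²/53 = 19.8351
  stratum High: (350/2550)²·(1 − 63/350)·24.6²/63 = 0.148388
V̂(x̄_st) = 43.8827
SE(x̄_st) = √43.8827 = 6.6244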